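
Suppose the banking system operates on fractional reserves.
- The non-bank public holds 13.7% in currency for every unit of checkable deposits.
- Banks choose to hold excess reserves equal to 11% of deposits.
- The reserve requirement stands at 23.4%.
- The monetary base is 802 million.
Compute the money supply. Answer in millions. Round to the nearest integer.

1896 million

The money multiplier is m = (1 + c) / (rr + e + c) = (1 + 0.137) / (0.234 + 0.11 + 0.137) ≈ 2.3638.
So M = m × MB = 2.3638 × 802 = 1895.7676 million.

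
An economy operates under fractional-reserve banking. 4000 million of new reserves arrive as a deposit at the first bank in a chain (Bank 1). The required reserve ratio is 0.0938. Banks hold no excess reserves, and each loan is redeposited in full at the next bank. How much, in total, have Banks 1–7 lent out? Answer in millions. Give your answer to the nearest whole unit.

Bank i lends (1 − rr)^i of the original deposit: Bank 1 lends 4000·0.9062 = 3624.8000, Bank 2 lends 4000·0.9062² ≈ 3284.7938, and so on.
Summing a geometric series: total = 4000·[0.9062·(1 − 0.9062^7) / (1 − 0.9062)] ≈ 19250.7170 million.

19251 million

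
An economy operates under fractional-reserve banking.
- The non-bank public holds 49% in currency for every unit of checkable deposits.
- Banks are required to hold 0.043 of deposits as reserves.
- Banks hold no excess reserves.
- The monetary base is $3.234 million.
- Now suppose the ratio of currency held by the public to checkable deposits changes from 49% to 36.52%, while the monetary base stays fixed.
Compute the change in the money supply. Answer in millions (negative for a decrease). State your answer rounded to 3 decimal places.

$1.775 million

Initially m₁ = (1 + 0.49) / (0.043 + 0.49) ≈ 2.79550, so M₁ = 2.79550 × 3.234 ≈ 9.0406 million.
After the change m₂ = (1 + 0.3652) / (0.043 + 0.3652) ≈ 3.34444, so M₂ = 3.34444 × 3.234 ≈ 10.8159 million.
ΔM = M₂ − M₁ = 10.8159 − 9.0406 = 1.7753 million.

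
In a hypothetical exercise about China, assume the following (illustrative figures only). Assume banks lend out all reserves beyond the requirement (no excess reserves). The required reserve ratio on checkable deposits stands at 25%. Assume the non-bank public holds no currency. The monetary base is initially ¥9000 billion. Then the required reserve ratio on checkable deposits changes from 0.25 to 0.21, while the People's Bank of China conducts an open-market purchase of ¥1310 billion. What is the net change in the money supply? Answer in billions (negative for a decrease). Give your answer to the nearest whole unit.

¥13095 billion

Before: m₁ = 1 / (0.25) = 4, MB₁ = 9000, so M₁ = 4 × 9000 = 36000 billion.
After: m₂ = 1 / (0.21) ≈ 4.761905, MB₂ = 9000 + 1310 = 10310, so M₂ = 4.761905 × 10310 ≈ 49095.2405 billion.
ΔM = M₂ − M₁ = 49095.2405 − 36000 = 13095.2405 billion.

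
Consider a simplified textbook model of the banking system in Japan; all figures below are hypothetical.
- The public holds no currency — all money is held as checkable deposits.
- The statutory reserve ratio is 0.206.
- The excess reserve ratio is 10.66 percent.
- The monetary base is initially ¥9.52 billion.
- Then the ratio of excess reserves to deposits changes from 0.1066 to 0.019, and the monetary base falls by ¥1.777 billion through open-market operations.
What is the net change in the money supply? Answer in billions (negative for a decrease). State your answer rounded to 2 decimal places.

¥3.96 billion

Before: m₁ = 1 / (0.206 + 0.1066) ≈ 3.1990, MB₁ = 9.52, so M₁ = 3.1990 × 9.52 ≈ 30.4545 billion.
After: m₂ = 1 / (0.206 + 0.019) ≈ 4.4444, MB₂ = 9.52 − 1.777 = 7.743, so M₂ = 4.4444 × 7.743 ≈ 34.413 billion.
ΔM = M₂ − M₁ = 34.413 − 30.4545 = 3.9585 billion.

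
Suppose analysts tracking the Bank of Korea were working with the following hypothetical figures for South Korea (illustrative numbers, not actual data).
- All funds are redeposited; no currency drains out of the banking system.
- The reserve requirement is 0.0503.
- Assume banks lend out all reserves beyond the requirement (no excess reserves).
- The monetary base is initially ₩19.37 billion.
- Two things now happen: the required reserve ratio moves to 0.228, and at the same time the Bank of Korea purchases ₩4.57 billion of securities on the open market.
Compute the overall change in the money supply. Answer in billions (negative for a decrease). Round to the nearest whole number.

Before: m₁ = 1 / (0.0503) ≈ 19.8807, MB₁ = 19.37, so M₁ = 19.8807 × 19.37 ≈ 385.0892 billion.
After: m₂ = 1 / (0.228) ≈ 4.3860, MB₂ = 19.37 + 4.57 = 23.94, so M₂ = 4.3860 × 23.94 ≈ 105.0008 billion.
ΔM = M₂ − M₁ = 105.0008 − 385.0892 = -280.0884 billion.

-280 billion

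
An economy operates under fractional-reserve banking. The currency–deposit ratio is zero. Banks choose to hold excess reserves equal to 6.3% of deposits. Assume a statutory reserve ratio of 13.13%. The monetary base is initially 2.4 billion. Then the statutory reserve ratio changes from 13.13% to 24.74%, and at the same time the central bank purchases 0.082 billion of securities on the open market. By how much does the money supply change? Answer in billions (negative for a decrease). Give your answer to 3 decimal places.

-4.356 billion

Before: m₁ = 1 / (0.1313 + 0.063) ≈ 5.14668, MB₁ = 2.4, so M₁ = 5.14668 × 2.4 ≈ 12.352 billion.
After: m₂ = 1 / (0.2474 + 0.063) ≈ 3.22165, MB₂ = 2.4 + 0.082 = 2.482, so M₂ = 3.22165 × 2.482 ≈ 7.9961 billion.
ΔM = M₂ − M₁ = 7.9961 − 12.352 = -4.3559 billion.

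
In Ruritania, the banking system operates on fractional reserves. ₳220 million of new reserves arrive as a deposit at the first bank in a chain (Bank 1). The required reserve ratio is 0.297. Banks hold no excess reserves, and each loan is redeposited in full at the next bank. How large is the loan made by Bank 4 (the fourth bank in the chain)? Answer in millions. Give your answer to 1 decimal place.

Each bank lends a fraction (1 − rr) = 0.7030 of the deposit it receives, so Bank 4 receives 220·0.7030^3 and lends 220·0.7030^4 ≈ 53.7334 million.

₳53.7 million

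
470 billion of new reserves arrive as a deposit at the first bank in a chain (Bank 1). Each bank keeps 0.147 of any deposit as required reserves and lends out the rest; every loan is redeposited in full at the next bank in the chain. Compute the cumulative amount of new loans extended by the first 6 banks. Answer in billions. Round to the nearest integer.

1677 billion

Bank i lends (1 − rr)^i of the original deposit: Bank 1 lends 470·0.8530 = 400.9100, Bank 2 lends 470·0.8530² ≈ 341.9762, and so on.
Summing a geometric series: total = 470·[0.8530·(1 − 0.8530^6) / (1 − 0.8530)] ≈ 1676.7119 billion.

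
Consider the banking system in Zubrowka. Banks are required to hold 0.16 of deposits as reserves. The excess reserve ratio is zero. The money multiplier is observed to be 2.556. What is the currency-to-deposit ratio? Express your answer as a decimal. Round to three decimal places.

0.380

Using m = 2.556. From m = (1 + c)/(c + rr + e), rearranging gives 1 + c = m·(c + rr + e), so c·(1 − m) = m·(rr + e) − 1.
Hence c = [m·(rr + e) − 1]/(1 − m) = [2.556 × (0.16 + 0) − 1] / (1 − 2.556) ≈ 0.379846.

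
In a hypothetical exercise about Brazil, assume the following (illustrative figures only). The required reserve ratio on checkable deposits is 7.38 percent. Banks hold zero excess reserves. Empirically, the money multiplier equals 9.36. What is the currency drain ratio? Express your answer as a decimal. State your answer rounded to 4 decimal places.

0.0370

Using m = 9.36. From m = (1 + c)/(c + rr + e), rearranging gives 1 + c = m·(c + rr + e), so c·(1 − m) = m·(rr + e) − 1.
Hence c = [m·(rr + e) − 1]/(1 − m) = [9.36 × (0.0738 + 0) − 1] / (1 − 9.36) ≈ 0.036989.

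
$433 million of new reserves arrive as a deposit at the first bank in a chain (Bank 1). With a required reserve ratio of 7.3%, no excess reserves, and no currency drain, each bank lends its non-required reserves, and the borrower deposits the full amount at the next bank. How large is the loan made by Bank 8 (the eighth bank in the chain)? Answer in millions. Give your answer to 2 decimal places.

Each bank lends a fraction (1 − rr) = 0.9270 of the deposit it receives, so Bank 8 receives 433·0.9270^7 and lends 433·0.9270^8 ≈ 236.1162 million.

$236.12 million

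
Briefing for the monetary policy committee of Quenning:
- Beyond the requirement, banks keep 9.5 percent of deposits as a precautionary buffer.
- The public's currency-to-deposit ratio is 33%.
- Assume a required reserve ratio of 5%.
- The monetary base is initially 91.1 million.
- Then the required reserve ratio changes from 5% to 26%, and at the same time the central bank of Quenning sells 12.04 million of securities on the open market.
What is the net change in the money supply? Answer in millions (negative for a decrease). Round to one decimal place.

Before: m₁ = (1 + 0.33) / (0.05 + 0.095 + 0.33) = 2.8, MB₁ = 91.1, so M₁ = 2.8 × 91.1 = 255.08 million.
After: m₂ = (1 + 0.33) / (0.26 + 0.095 + 0.33) ≈ 1.9416, MB₂ = 91.1 − 12.04 = 79.06, so M₂ = 1.9416 × 79.06 ≈ 153.5029 million.
ΔM = M₂ − M₁ = 153.5029 − 255.08 = -101.5771 million.

-101.6 million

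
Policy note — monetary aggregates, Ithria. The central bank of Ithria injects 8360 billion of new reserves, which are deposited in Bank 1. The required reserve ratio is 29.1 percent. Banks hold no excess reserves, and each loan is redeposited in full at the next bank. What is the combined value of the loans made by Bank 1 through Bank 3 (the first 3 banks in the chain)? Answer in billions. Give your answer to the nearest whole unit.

Bank i lends (1 − rr)^i of the original deposit: Bank 1 lends 8360·0.7090 = 5927.2400, Bank 2 lends 8360·0.7090² ≈ 4202.4132, and so on.
Summing a geometric series: total = 8360·[0.7090·(1 − 0.7090^3) / (1 − 0.7090)] ≈ 13109.1641 billion.

13109 billion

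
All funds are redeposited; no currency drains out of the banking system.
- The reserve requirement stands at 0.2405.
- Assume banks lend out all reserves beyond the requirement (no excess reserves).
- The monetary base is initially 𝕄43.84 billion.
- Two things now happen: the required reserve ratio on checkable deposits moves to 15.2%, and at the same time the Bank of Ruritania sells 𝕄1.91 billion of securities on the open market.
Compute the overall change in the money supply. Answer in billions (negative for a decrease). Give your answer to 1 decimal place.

Before: m₁ = 1 / (0.2405) ≈ 4.1580, MB₁ = 43.84, so M₁ = 4.1580 × 43.84 ≈ 182.2867 billion.
After: m₂ = 1 / (0.152) ≈ 6.5789, MB₂ = 43.84 − 1.91 = 41.93, so M₂ = 6.5789 × 41.93 ≈ 275.8533 billion.
ΔM = M₂ − M₁ = 275.8533 − 182.2867 = 93.5666 billion.

𝕄93.6 billion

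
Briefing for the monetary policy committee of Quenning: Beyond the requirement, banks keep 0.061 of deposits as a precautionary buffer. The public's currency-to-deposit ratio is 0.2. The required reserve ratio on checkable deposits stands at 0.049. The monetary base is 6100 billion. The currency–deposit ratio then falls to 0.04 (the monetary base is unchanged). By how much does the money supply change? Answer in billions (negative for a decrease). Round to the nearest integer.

18680 billion

Initially m₁ = (1 + 0.2) / (0.049 + 0.061 + 0.2) ≈ 3.87097, so M₁ = 3.87097 × 6100 = 23612.917 billion.
After the change m₂ = (1 + 0.04) / (0.049 + 0.061 + 0.04) ≈ 6.93333, so M₂ = 6.93333 × 6100 = 42293.313 billion.
ΔM = M₂ − M₁ = 42293.313 − 23612.917 = 18680.396 billion.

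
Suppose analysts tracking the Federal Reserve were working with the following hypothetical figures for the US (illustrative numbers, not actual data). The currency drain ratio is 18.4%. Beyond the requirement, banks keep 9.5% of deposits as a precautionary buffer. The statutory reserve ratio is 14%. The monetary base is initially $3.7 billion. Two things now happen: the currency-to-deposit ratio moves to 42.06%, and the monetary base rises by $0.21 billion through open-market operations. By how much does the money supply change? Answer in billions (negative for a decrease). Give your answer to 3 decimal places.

-1.983 billion

Before: m₁ = (1 + 0.184) / (0.14 + 0.095 + 0.184) ≈ 2.82578, MB₁ = 3.7, so M₁ = 2.82578 × 3.7 ≈ 10.4554 billion.
After: m₂ = (1 + 0.4206) / (0.14 + 0.095 + 0.4206) ≈ 2.16687, MB₂ = 3.7 + 0.21 = 3.91, so M₂ = 2.16687 × 3.91 ≈ 8.4725 billion.
ΔM = M₂ − M₁ = 8.4725 − 10.4554 = -1.9829 billion.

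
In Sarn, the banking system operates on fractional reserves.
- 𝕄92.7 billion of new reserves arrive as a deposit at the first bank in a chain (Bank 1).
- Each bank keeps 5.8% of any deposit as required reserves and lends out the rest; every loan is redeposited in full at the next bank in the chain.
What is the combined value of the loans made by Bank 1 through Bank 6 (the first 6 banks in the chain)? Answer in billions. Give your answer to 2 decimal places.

𝕄453.59 billion

Bank i lends (1 − rr)^i of the original deposit: Bank 1 lends 92.7·0.9420 = 87.3234, Bank 2 lends 92.7·0.9420² ≈ 82.2586, and so on.
Summing a geometric series: total = 92.7·[0.9420·(1 − 0.9420^6) / (1 − 0.9420)] ≈ 453.5945 billion.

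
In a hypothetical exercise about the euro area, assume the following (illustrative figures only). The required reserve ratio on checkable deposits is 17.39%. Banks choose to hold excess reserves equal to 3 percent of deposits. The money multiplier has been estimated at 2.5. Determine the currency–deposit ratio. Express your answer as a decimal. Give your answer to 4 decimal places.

Using m = 2.5. From m = (1 + c)/(c + rr + e), rearranging gives 1 + c = m·(c + rr + e), so c·(1 − m) = m·(rr + e) − 1.
Hence c = [m·(rr + e) − 1]/(1 − m) = [2.5 × (0.1739 + 0.03) − 1] / (1 − 2.5) ≈ 0.326833.

0.3268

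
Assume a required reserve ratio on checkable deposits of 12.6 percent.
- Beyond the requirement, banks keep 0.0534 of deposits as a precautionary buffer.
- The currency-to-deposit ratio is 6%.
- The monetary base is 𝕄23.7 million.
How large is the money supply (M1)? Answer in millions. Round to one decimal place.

𝕄104.9 million

The money multiplier is m = (1 + c) / (rr + e + c) = (1 + 0.06) / (0.126 + 0.0534 + 0.06) ≈ 4.4277.
So M = m × MB = 4.4277 × 23.7 ≈ 104.9365 million.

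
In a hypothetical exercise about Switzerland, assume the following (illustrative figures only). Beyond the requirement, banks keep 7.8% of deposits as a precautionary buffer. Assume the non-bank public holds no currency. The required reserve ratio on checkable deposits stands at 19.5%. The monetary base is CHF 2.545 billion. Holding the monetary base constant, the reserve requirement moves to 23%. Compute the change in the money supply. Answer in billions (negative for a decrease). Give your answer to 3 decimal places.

-1.059 billion

Initially m₁ = 1 / (0.195 + 0.078) ≈ 3.66300, so M₁ = 3.66300 × 2.545 ≈ 9.3223 billion.
After the change m₂ = 1 / (0.23 + 0.078) ≈ 3.24675, so M₂ = 3.24675 × 2.545 ≈ 8.263 billion.
ΔM = M₂ − M₁ = 8.263 − 9.3223 = -1.0593 billion.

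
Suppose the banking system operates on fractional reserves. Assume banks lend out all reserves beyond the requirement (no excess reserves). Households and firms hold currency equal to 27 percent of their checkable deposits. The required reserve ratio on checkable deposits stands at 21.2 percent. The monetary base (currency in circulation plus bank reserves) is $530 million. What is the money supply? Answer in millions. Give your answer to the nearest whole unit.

The money multiplier is m = (1 + c) / (rr + c) = (1 + 0.27) / (0.212 + 0.27) ≈ 2.6349.
So M = m × MB = 2.6349 × 530 = 1396.497 million.

$1396 million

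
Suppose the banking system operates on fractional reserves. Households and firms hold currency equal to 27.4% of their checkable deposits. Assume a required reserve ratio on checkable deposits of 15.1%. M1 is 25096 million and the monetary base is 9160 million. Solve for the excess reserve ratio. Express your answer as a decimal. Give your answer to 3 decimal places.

Using m = M/MB = 25096/9160 ≈ 2.739738. Since m = (1 + c)/(c + rr + e), the denominator satisfies c + rr + e = (1 + c)/m = (1 + 0.274) / 2.739738 ≈ 0.465008.
With c = 0.274 and rr = 0.151, the excess reserve ratio is 0.465008 − 0.274 − 0.151 = 0.040008.

0.040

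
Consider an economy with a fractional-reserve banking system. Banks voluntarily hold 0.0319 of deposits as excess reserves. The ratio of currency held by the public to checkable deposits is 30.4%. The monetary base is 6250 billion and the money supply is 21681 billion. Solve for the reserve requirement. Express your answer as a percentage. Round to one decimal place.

Using m = M/MB = 21681/6250 = 3.468960. Since m = (1 + c)/(c + rr + e), the denominator satisfies c + rr + e = (1 + c)/m = (1 + 0.304) / 3.468960 ≈ 0.375905.
With c = 0.304 and e = 0.0319, the reserve requirement is 0.375905 − 0.304 − 0.0319 = 0.040005.

4.0%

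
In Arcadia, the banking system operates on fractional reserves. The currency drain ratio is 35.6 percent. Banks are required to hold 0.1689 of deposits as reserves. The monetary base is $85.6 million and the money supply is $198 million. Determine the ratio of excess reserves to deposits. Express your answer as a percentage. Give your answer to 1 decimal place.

6.1%

Using m = M/MB = 198/85.6 ≈ 2.313084. Since m = (1 + c)/(c + rr + e), the denominator satisfies c + rr + e = (1 + c)/m = (1 + 0.356) / 2.313084 ≈ 0.586230.
With c = 0.356 and rr = 0.1689, the ratio of excess reserves to deposits is 0.586230 − 0.356 − 0.1689 = 0.06133.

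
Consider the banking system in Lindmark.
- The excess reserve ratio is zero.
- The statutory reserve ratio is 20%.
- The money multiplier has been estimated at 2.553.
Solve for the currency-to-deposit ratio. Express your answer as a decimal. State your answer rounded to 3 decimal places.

Using m = 2.553. From m = (1 + c)/(c + rr + e), rearranging gives 1 + c = m·(c + rr + e), so c·(1 − m) = m·(rr + e) − 1.
Hence c = [m·(rr + e) − 1]/(1 − m) = [2.553 × (0.2 + 0) − 1] / (1 − 2.553) ≈ 0.315132.

0.315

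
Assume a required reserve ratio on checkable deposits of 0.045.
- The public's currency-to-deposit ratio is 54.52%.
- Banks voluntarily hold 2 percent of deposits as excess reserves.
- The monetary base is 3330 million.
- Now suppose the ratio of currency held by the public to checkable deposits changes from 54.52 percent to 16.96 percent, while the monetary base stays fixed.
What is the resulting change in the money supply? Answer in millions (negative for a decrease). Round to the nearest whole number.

8169 million

Initially m₁ = (1 + 0.5452) / (0.045 + 0.02 + 0.5452) ≈ 2.53228, so M₁ = 2.53228 × 3330 = 8432.4924 million.
After the change m₂ = (1 + 0.1696) / (0.045 + 0.02 + 0.1696) ≈ 4.98551, so M₂ = 4.98551 × 3330 = 16601.7483 million.
ΔM = M₂ − M₁ = 16601.7483 − 8432.4924 = 8169.2559 million.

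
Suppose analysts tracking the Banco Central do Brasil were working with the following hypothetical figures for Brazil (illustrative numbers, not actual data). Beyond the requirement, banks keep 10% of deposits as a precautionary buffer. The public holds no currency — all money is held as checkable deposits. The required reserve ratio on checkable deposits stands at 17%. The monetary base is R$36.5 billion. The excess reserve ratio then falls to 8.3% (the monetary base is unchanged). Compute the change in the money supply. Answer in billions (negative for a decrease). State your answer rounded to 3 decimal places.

Initially m₁ = 1 / (0.17 + 0.1) ≈ 3.703704, so M₁ = 3.703704 × 36.5 ≈ 135.1852 billion.
After the change m₂ = 1 / (0.17 + 0.083) ≈ 3.952569, so M₂ = 3.952569 × 36.5 ≈ 144.2688 billion.
ΔM = M₂ − M₁ = 144.2688 − 135.1852 = 9.0836 billion.

R$9.084 billion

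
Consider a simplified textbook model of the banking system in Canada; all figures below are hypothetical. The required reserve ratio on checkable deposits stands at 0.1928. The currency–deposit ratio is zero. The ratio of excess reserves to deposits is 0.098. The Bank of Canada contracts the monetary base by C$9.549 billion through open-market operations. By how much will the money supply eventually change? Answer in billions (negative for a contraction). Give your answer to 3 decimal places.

-32.837 billion

The money multiplier is m = 1 / (rr + e) = 1 / (0.1928 + 0.098) ≈ 3.43879.
The sale removes 9.549 billion of base, so ΔM = m × ΔMB = 3.43879 × (−9.549) ≈ -32.837 billion.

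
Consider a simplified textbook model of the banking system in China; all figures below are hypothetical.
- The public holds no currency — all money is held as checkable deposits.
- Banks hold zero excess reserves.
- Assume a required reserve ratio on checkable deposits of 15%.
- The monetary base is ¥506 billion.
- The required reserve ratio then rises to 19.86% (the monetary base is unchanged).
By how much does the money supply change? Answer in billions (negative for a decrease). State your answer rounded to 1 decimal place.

-825.5 billion

Initially m₁ = 1 / (0.15) ≈ 6.66667, so M₁ = 6.66667 × 506 ≈ 3373.335 billion.
After the change m₂ = 1 / (0.1986) ≈ 5.03525, so M₂ = 5.03525 × 506 = 2547.8365 billion.
ΔM = M₂ − M₁ = 2547.8365 − 3373.335 = -825.4985 billion.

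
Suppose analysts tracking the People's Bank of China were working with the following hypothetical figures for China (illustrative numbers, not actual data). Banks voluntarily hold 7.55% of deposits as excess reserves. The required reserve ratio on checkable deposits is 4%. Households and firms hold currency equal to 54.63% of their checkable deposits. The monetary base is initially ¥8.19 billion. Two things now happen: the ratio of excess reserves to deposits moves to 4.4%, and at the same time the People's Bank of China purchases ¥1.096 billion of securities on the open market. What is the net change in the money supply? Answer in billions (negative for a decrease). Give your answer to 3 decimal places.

¥3.645 billion

Before: m₁ = (1 + 0.5463) / (0.04 + 0.0755 + 0.5463) ≈ 2.33651, MB₁ = 8.19, so M₁ = 2.33651 × 8.19 ≈ 19.136 billion.
After: m₂ = (1 + 0.5463) / (0.04 + 0.044 + 0.5463) ≈ 2.45328, MB₂ = 8.19 + 1.096 = 9.286, so M₂ = 2.45328 × 9.286 ≈ 22.7812 billion.
ΔM = M₂ − M₁ = 22.7812 − 19.136 = 3.6452 billion.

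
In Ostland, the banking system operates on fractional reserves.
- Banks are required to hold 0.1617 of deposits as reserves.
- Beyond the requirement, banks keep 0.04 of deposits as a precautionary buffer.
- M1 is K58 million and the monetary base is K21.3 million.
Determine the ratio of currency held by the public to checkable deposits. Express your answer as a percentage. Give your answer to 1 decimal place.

Using m = M/MB = 58/21.3 ≈ 2.723005. From m = (1 + c)/(c + rr + e), rearranging gives 1 + c = m·(c + rr + e), so c·(1 − m) = m·(rr + e) − 1.
Hence c = [m·(rr + e) − 1]/(1 − m) = [2.723005 × (0.1617 + 0.04) − 1] / (1 − 2.723005) ≈ 0.261618.

26.2%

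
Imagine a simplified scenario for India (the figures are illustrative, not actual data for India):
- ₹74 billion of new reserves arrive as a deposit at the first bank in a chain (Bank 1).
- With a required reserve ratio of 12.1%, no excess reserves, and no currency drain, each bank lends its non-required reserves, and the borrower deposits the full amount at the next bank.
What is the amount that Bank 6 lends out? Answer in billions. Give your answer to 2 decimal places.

₹34.13 billion

Each bank lends a fraction (1 − rr) = 0.8790 of the deposit it receives, so Bank 6 receives 74·0.8790^5 and lends 74·0.8790^6 ≈ 34.1323 billion.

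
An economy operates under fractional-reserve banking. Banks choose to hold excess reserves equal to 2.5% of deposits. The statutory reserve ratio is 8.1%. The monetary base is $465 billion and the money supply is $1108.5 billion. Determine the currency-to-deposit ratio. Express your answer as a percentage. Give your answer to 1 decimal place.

Using m = M/MB = 1108.5/465 ≈ 2.383871. From m = (1 + c)/(c + rr + e), rearranging gives 1 + c = m·(c + rr + e), so c·(1 − m) = m·(rr + e) − 1.
Hence c = [m·(rr + e) − 1]/(1 − m) = [2.383871 × (0.081 + 0.025) − 1] / (1 − 2.383871) ≈ 0.540014.

54.0%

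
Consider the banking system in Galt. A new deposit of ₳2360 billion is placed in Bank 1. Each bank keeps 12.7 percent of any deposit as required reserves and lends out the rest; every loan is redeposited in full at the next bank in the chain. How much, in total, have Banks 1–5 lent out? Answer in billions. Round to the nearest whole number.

Bank i lends (1 − rr)^i of the original deposit: Bank 1 lends 2360·0.8730 = 2060.2800, Bank 2 lends 2360·0.8730² ≈ 1798.6244, and so on.
Summing a geometric series: total = 2360·[0.8730·(1 − 0.8730^5) / (1 − 0.8730)] ≈ 7996.5817 billion.

₳7997 billion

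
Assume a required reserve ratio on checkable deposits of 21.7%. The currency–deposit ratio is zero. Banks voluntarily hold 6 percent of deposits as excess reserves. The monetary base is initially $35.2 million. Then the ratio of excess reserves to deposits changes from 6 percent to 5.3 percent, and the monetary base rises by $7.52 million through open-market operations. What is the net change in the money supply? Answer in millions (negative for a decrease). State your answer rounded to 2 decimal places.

Before: m₁ = 1 / (0.217 + 0.06) ≈ 3.61011, MB₁ = 35.2, so M₁ = 3.61011 × 35.2 ≈ 127.0759 million.
After: m₂ = 1 / (0.217 + 0.053) ≈ 3.70370, MB₂ = 35.2 + 7.52 = 42.72, so M₂ = 3.70370 × 42.72 ≈ 158.2221 million.
ΔM = M₂ − M₁ = 158.2221 − 127.0759 = 31.1462 million.

$31.15 million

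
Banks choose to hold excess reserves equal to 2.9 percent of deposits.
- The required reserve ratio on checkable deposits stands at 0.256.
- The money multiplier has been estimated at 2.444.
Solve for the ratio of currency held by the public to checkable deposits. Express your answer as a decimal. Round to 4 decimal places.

Using m = 2.444. From m = (1 + c)/(c + rr + e), rearranging gives 1 + c = m·(c + rr + e), so c·(1 − m) = m·(rr + e) − 1.
Hence c = [m·(rr + e) − 1]/(1 − m) = [2.444 × (0.256 + 0.029) − 1] / (1 − 2.444) ≈ 0.210152.

0.2102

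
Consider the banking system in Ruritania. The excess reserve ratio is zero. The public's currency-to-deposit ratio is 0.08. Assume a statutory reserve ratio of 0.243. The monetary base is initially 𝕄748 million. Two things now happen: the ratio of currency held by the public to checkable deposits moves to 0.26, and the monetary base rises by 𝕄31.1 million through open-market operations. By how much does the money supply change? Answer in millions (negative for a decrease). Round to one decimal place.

-549.4 million

Before: m₁ = (1 + 0.08) / (0.243 + 0.08) ≈ 3.34365, MB₁ = 748, so M₁ = 3.34365 × 748 = 2501.0502 million.
After: m₂ = (1 + 0.26) / (0.243 + 0.26) ≈ 2.50497, MB₂ = 748 + 31.1 = 779.1, so M₂ = 2.50497 × 779.1 ≈ 1951.6221 million.
ΔM = M₂ − M₁ = 1951.6221 − 2501.0502 = -549.4281 million.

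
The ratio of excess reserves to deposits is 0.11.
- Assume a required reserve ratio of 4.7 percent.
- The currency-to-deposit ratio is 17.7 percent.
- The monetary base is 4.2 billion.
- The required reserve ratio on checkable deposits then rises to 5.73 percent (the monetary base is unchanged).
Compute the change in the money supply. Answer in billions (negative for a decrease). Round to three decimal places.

-0.443 billion

Initially m₁ = (1 + 0.177) / (0.047 + 0.11 + 0.177) ≈ 3.52395, so M₁ = 3.52395 × 4.2 ≈ 14.8006 billion.
After the change m₂ = (1 + 0.177) / (0.0573 + 0.11 + 0.177) ≈ 3.41853, so M₂ = 3.41853 × 4.2 ≈ 14.3578 billion.
ΔM = M₂ − M₁ = 14.3578 − 14.8006 = -0.4428 billion.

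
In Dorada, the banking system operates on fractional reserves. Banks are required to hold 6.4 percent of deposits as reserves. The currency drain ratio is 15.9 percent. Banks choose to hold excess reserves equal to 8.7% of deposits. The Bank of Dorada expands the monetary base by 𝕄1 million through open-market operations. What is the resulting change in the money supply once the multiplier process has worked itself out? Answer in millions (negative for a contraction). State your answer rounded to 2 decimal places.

𝕄3.74 million

The money multiplier is m = (1 + c) / (rr + e + c) = (1 + 0.159) / (0.064 + 0.087 + 0.159) ≈ 3.7387.
The purchase adds 1 million of base, so ΔM = m × ΔMB = 3.7387 × (+1) = 3.7387 million.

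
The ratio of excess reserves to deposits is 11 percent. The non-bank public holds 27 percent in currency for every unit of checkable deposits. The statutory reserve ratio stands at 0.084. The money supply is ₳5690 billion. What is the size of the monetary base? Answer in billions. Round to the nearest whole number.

The money multiplier is m = (1 + c) / (rr + e + c) = (1 + 0.27) / (0.084 + 0.11 + 0.27) ≈ 2.73707.
MB = M / m = 5690 / 2.73707 ≈ 2078.8654 billion.

₳2079 billion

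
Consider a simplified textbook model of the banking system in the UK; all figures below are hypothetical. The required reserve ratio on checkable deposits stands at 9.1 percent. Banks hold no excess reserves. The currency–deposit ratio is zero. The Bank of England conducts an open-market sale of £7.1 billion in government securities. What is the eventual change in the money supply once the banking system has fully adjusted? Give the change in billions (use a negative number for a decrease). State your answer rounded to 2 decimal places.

-78.02 billion

The simple money multiplier is m = 1/rr = 1/0.091 ≈ 10.9890.
An open-market sale reduces the monetary base by 7.1 billion, so ΔM = m × ΔMB = 10.9890 × (−7.1) = -78.0219 billion.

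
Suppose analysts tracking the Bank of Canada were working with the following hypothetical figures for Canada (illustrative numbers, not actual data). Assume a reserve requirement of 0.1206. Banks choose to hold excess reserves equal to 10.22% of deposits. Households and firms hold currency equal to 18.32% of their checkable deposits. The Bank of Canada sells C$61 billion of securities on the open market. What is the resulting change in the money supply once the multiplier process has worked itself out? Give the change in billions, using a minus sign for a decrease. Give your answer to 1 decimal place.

The money multiplier is m = (1 + c) / (rr + e + c) = (1 + 0.1832) / (0.1206 + 0.1022 + 0.1832) ≈ 2.9143.
The sale removes 61 billion of base, so ΔM = m × ΔMB = 2.9143 × (−61) = -177.7723 billion.

-177.8 billion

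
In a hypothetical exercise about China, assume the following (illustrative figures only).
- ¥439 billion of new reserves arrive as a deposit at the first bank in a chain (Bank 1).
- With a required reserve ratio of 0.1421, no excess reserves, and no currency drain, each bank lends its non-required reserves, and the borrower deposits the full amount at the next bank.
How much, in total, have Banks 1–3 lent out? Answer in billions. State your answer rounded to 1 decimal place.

Bank i lends (1 − rr)^i of the original deposit: Bank 1 lends 439·0.8579 = 376.6181, Bank 2 lends 439·0.8579² ≈ 323.1007, and so on.
Summing a geometric series: total = 439·[0.8579·(1 − 0.8579^3) / (1 − 0.8579)] ≈ 976.9068 billion.

¥976.9 billion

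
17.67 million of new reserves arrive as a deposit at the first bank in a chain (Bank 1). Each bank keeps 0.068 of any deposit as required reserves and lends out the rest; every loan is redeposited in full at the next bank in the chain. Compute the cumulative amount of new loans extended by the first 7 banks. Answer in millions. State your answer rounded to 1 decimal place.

94.3 million

Bank i lends (1 − rr)^i of the original deposit: Bank 1 lends 17.67·0.9320 ≈ 16.4684, Bank 2 lends 17.67·0.9320² ≈ 15.3486, and so on.
Summing a geometric series: total = 17.67·[0.9320·(1 − 0.9320^7) / (1 − 0.9320)] ≈ 94.2534 million.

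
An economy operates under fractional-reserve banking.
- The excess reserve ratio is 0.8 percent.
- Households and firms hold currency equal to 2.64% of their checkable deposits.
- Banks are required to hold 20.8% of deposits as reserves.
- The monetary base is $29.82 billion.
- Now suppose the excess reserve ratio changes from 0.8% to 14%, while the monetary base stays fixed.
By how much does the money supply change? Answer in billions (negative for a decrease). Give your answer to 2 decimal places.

Initially m₁ = (1 + 0.0264) / (0.208 + 0.008 + 0.0264) ≈ 4.23432, so M₁ = 4.23432 × 29.82 ≈ 126.2674 billion.
After the change m₂ = (1 + 0.0264) / (0.208 + 0.14 + 0.0264) ≈ 2.74145, so M₂ = 2.74145 × 29.82 ≈ 81.75 billion.
ΔM = M₂ − M₁ = 81.75 − 126.2674 = -44.5174 billion.

-44.52 billion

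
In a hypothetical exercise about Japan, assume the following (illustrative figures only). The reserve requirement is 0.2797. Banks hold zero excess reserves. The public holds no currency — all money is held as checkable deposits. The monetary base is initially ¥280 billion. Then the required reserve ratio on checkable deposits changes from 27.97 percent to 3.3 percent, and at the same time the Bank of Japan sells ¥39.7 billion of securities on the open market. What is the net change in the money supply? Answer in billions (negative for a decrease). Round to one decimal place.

Before: m₁ = 1 / (0.2797) ≈ 3.57526, MB₁ = 280, so M₁ = 3.57526 × 280 = 1001.0728 billion.
After: m₂ = 1 / (0.033) ≈ 30.30303, MB₂ = 280 − 39.7 = 240.3, so M₂ = 30.30303 × 240.3 ≈ 7281.8181 billion.
ΔM = M₂ − M₁ = 7281.8181 − 1001.0728 = 6280.7453 billion.

¥6280.7 billion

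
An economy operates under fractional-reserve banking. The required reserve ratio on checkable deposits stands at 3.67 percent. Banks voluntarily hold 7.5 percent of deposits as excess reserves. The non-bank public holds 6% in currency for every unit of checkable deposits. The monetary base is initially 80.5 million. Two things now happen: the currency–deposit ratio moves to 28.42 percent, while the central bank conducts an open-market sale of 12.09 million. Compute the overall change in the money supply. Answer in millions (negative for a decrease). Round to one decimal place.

Before: m₁ = (1 + 0.06) / (0.0367 + 0.075 + 0.06) ≈ 6.1736, MB₁ = 80.5, so M₁ = 6.1736 × 80.5 = 496.9748 million.
After: m₂ = (1 + 0.2842) / (0.0367 + 0.075 + 0.2842) ≈ 3.2437, MB₂ = 80.5 − 12.09 = 68.41, so M₂ = 3.2437 × 68.41 ≈ 221.9015 million.
ΔM = M₂ − M₁ = 221.9015 − 496.9748 = -275.0733 million.

-275.1 million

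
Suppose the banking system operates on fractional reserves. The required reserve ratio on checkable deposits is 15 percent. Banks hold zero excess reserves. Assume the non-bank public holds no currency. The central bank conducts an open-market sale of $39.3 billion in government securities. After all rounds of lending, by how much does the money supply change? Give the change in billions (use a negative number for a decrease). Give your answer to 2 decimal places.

-262.00 billion

The simple money multiplier is m = 1/rr = 1/0.15 ≈ 6.66667.
An open-market sale reduces the monetary base by 39.3 billion, so ΔM = m × ΔMB = 6.66667 × (−39.3) ≈ -262.0001 billion.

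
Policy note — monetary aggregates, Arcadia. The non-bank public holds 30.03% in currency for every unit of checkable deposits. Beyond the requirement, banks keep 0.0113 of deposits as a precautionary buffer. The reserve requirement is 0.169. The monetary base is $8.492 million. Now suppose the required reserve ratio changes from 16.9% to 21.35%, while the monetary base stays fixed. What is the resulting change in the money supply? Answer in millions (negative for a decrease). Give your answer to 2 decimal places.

Initially m₁ = (1 + 0.3003) / (0.169 + 0.0113 + 0.3003) ≈ 2.7056, so M₁ = 2.7056 × 8.492 ≈ 22.976 million.
After the change m₂ = (1 + 0.3003) / (0.2135 + 0.0113 + 0.3003) ≈ 2.4763, so M₂ = 2.4763 × 8.492 ≈ 21.0287 million.
ΔM = M₂ − M₁ = 21.0287 − 22.976 = -1.9473 million.

-1.95 million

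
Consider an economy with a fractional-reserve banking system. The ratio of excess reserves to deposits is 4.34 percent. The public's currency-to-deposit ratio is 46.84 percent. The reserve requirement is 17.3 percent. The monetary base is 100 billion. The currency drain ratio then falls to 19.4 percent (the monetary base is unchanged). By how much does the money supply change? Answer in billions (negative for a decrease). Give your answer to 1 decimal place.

Initially m₁ = (1 + 0.4684) / (0.173 + 0.0434 + 0.4684) ≈ 2.1443, so M₁ = 2.1443 × 100 = 214.43 billion.
After the change m₂ = (1 + 0.194) / (0.173 + 0.0434 + 0.194) ≈ 2.9094, so M₂ = 2.9094 × 100 = 290.94 billion.
ΔM = M₂ − M₁ = 290.94 − 214.43 = 76.51 billion.

76.5 billion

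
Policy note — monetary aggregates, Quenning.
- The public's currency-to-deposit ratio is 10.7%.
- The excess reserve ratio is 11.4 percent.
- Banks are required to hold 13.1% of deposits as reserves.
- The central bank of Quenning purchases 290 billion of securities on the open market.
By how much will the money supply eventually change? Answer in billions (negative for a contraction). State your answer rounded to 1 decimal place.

912.0 billion

The money multiplier is m = (1 + c) / (rr + e + c) = (1 + 0.107) / (0.131 + 0.114 + 0.107) ≈ 3.14489.
The purchase adds 290 billion of base, so ΔM = m × ΔMB = 3.14489 × (+290) = 912.0181 billion.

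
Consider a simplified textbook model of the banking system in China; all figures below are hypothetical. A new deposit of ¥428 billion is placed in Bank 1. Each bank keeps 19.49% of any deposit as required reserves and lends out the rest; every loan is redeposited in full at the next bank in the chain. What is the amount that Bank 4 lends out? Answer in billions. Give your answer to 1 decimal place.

¥179.8 billion

Each bank lends a fraction (1 − rr) = 0.8051 of the deposit it receives, so Bank 4 receives 428·0.8051^3 and lends 428·0.8051^4 ≈ 179.8221 billion.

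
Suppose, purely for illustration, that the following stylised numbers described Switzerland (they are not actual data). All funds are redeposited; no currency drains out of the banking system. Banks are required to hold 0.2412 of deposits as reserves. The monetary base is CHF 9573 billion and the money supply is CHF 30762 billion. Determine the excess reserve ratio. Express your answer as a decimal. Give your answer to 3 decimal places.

Using m = M/MB = 30762/9573 ≈ 3.213413. Since m = (1 + c)/(c + rr + e), the denominator satisfies c + rr + e = (1 + c)/m = (1 + 0) / 3.213413 ≈ 0.311196.
With c = 0 and rr = 0.2412, the excess reserve ratio is 0.311196 − 0 − 0.2412 = 0.069996.

0.070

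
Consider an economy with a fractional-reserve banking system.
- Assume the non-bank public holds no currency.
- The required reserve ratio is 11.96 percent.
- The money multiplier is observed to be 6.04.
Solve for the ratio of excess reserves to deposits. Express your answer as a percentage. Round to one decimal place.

4.6%

Using m = 6.04. Since m = (1 + c)/(c + rr + e), the denominator satisfies c + rr + e = (1 + c)/m = (1 + 0) / 6.04 ≈ 0.165563.
With c = 0 and rr = 0.1196, the ratio of excess reserves to deposits is 0.165563 − 0 − 0.1196 = 0.045963.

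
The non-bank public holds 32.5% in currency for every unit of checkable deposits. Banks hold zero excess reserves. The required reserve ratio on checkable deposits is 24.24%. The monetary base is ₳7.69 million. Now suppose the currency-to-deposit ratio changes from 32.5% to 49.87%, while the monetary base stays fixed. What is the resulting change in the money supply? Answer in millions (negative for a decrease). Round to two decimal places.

Initially m₁ = (1 + 0.325) / (0.2424 + 0.325) ≈ 2.3352, so M₁ = 2.3352 × 7.69 ≈ 17.9577 million.
After the change m₂ = (1 + 0.4987) / (0.2424 + 0.4987) ≈ 2.0223, so M₂ = 2.0223 × 7.69 ≈ 15.5515 million.
ΔM = M₂ − M₁ = 15.5515 − 17.9577 = -2.4062 million.

-2.41 million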